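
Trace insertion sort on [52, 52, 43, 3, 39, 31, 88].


Initial: [52, 52, 43, 3, 39, 31, 88]
Insert 52: [52, 52, 43, 3, 39, 31, 88]
Insert 43: [43, 52, 52, 3, 39, 31, 88]
Insert 3: [3, 43, 52, 52, 39, 31, 88]
Insert 39: [3, 39, 43, 52, 52, 31, 88]
Insert 31: [3, 31, 39, 43, 52, 52, 88]
Insert 88: [3, 31, 39, 43, 52, 52, 88]

Sorted: [3, 31, 39, 43, 52, 52, 88]


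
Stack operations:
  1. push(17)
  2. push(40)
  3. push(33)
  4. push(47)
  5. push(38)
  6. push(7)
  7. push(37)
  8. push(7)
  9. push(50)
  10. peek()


push(17) -> [17]
push(40) -> [17, 40]
push(33) -> [17, 40, 33]
push(47) -> [17, 40, 33, 47]
push(38) -> [17, 40, 33, 47, 38]
push(7) -> [17, 40, 33, 47, 38, 7]
push(37) -> [17, 40, 33, 47, 38, 7, 37]
push(7) -> [17, 40, 33, 47, 38, 7, 37, 7]
push(50) -> [17, 40, 33, 47, 38, 7, 37, 7, 50]
peek()->50

Final stack: [17, 40, 33, 47, 38, 7, 37, 7, 50]


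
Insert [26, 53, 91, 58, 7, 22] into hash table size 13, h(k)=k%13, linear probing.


Insert 26: h=0 -> slot 0
Insert 53: h=1 -> slot 1
Insert 91: h=0, 2 probes -> slot 2
Insert 58: h=6 -> slot 6
Insert 7: h=7 -> slot 7
Insert 22: h=9 -> slot 9

Table: [26, 53, 91, None, None, None, 58, 7, None, 22, None, None, None]


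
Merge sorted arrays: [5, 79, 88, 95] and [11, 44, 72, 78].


Take 5 from A
Take 11 from B
Take 44 from B
Take 72 from B
Take 78 from B

Merged: [5, 11, 44, 72, 78, 79, 88, 95]


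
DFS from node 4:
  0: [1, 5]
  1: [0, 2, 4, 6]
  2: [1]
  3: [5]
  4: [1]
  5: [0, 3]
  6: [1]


Visit 4, push [1]
Visit 1, push [6, 2, 0]
Visit 0, push [5]
Visit 5, push [3]
Visit 3, push []
Visit 2, push []
Visit 6, push []

DFS order: [4, 1, 0, 5, 3, 2, 6]


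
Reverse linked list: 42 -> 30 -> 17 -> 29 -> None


Step 1: curr=42, set curr.next=prev(None) | reversed so far: 42
Step 2: curr=30, set curr.next=prev(42) | reversed so far: 30 -> 42
Step 3: curr=17, set curr.next=prev(30) | reversed so far: 17 -> 30 -> 42
Step 4: curr=29, set curr.next=prev(17) | reversed so far: 29 -> 17 -> 30 -> 42

29 -> 17 -> 30 -> 42 -> None


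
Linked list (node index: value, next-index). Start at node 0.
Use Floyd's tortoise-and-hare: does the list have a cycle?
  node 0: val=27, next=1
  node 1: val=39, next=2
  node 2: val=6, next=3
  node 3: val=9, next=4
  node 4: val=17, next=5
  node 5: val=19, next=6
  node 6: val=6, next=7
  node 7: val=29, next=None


Floyd's tortoise (slow, +1) and hare (fast, +2):
  init: slow=0, fast=0
  step 1: slow=1, fast=2
  step 2: slow=2, fast=4
  step 3: slow=3, fast=6
  step 4: fast 6->7->None, no cycle

Cycle: no


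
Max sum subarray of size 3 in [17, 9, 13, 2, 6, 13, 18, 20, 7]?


[0:3]: 39
[1:4]: 24
[2:5]: 21
[3:6]: 21
[4:7]: 37
[5:8]: 51
[6:9]: 45

Max: 51 at [5:8]


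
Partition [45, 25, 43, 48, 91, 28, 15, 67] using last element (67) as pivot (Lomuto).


Pivot: 67
  45 <= 67: advance i (no swap)
  25 <= 67: advance i (no swap)
  43 <= 67: advance i (no swap)
  48 <= 67: advance i (no swap)
  28 <= 67: swap -> [45, 25, 43, 48, 28, 91, 15, 67]
  15 <= 67: swap -> [45, 25, 43, 48, 28, 15, 91, 67]
Place pivot at 6: [45, 25, 43, 48, 28, 15, 67, 91]

Partitioned: [45, 25, 43, 48, 28, 15, 67, 91]


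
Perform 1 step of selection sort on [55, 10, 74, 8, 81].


Initial: [55, 10, 74, 8, 81]
Step 1: min=8 at 3
  Swap: [8, 10, 74, 55, 81]

After 1 step: [8, 10, 74, 55, 81]


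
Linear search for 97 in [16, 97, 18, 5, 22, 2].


i=0: 16!=97
i=1: 97==97 found!

Found at 1, 2 comps


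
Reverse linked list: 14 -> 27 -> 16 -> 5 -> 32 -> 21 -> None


Step 1: curr=14, set curr.next=prev(None) | reversed so far: 14
Step 2: curr=27, set curr.next=prev(14) | reversed so far: 27 -> 14
Step 3: curr=16, set curr.next=prev(27) | reversed so far: 16 -> 27 -> 14
Step 4: curr=5, set curr.next=prev(16) | reversed so far: 5 -> 16 -> 27 -> 14
Step 5: curr=32, set curr.next=prev(5) | reversed so far: 32 -> 5 -> 16 -> 27 -> 14
Step 6: curr=21, set curr.next=prev(32) | reversed so far: 21 -> 32 -> 5 -> 16 -> 27 -> 14

21 -> 32 -> 5 -> 16 -> 27 -> 14 -> None


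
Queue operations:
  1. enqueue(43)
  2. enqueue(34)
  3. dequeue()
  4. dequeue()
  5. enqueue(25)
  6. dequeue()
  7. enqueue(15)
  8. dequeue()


enqueue(43) -> [43]
enqueue(34) -> [43, 34]
dequeue()->43, [34]
dequeue()->34, []
enqueue(25) -> [25]
dequeue()->25, []
enqueue(15) -> [15]
dequeue()->15, []

Final queue: []


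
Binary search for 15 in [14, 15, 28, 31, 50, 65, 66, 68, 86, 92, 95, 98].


Step 1: lo=0, hi=11, mid=5, val=65
Step 2: lo=0, hi=4, mid=2, val=28
Step 3: lo=0, hi=1, mid=0, val=14
Step 4: lo=1, hi=1, mid=1, val=15

Found at index 1


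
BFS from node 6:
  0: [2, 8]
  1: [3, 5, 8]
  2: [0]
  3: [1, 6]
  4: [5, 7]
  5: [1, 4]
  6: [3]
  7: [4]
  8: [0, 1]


Visit 6, enqueue [3]
Visit 3, enqueue [1]
Visit 1, enqueue [5, 8]
Visit 5, enqueue [4]
Visit 8, enqueue [0]
Visit 4, enqueue [7]
Visit 0, enqueue [2]
Visit 7, enqueue []
Visit 2, enqueue []

BFS order: [6, 3, 1, 5, 8, 4, 0, 7, 2]


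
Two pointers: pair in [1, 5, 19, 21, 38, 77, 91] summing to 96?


lo=0(1)+hi=6(91)=92
lo=1(5)+hi=6(91)=96

Yes: 5+91=96


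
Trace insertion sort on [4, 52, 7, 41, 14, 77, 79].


Initial: [4, 52, 7, 41, 14, 77, 79]
Insert 52: [4, 52, 7, 41, 14, 77, 79]
Insert 7: [4, 7, 52, 41, 14, 77, 79]
Insert 41: [4, 7, 41, 52, 14, 77, 79]
Insert 14: [4, 7, 14, 41, 52, 77, 79]
Insert 77: [4, 7, 14, 41, 52, 77, 79]
Insert 79: [4, 7, 14, 41, 52, 77, 79]

Sorted: [4, 7, 14, 41, 52, 77, 79]


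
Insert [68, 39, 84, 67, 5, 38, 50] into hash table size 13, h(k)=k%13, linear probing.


Insert 68: h=3 -> slot 3
Insert 39: h=0 -> slot 0
Insert 84: h=6 -> slot 6
Insert 67: h=2 -> slot 2
Insert 5: h=5 -> slot 5
Insert 38: h=12 -> slot 12
Insert 50: h=11 -> slot 11

Table: [39, None, 67, 68, None, 5, 84, None, None, None, None, 50, 38]


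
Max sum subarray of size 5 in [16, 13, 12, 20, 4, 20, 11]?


[0:5]: 65
[1:6]: 69
[2:7]: 67

Max: 69 at [1:6]


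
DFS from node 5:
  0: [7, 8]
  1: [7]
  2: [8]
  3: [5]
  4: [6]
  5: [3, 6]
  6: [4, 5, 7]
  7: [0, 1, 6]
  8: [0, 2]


Visit 5, push [6, 3]
Visit 3, push []
Visit 6, push [7, 4]
Visit 4, push []
Visit 7, push [1, 0]
Visit 0, push [8]
Visit 8, push [2]
Visit 2, push []
Visit 1, push []

DFS order: [5, 3, 6, 4, 7, 0, 8, 2, 1]


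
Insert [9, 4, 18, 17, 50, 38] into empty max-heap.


Insert 9: [9]
Insert 4: [9, 4]
Insert 18: [18, 4, 9]
Insert 17: [18, 17, 9, 4]
Insert 50: [50, 18, 9, 4, 17]
Insert 38: [50, 18, 38, 4, 17, 9]

Final heap: [50, 18, 38, 4, 17, 9]


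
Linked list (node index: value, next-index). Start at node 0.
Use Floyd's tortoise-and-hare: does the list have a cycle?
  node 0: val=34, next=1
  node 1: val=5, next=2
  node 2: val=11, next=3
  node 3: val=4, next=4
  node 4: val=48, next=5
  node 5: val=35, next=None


Floyd's tortoise (slow, +1) and hare (fast, +2):
  init: slow=0, fast=0
  step 1: slow=1, fast=2
  step 2: slow=2, fast=4
  step 3: fast 4->5->None, no cycle

Cycle: no


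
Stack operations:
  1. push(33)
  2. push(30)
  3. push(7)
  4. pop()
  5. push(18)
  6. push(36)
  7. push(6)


push(33) -> [33]
push(30) -> [33, 30]
push(7) -> [33, 30, 7]
pop()->7, [33, 30]
push(18) -> [33, 30, 18]
push(36) -> [33, 30, 18, 36]
push(6) -> [33, 30, 18, 36, 6]

Final stack: [33, 30, 18, 36, 6]


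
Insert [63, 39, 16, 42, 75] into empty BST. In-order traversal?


Insert 63: root
Insert 39: L from 63
Insert 16: L from 63 -> L from 39
Insert 42: L from 63 -> R from 39
Insert 75: R from 63

In-order: [16, 39, 42, 63, 75]


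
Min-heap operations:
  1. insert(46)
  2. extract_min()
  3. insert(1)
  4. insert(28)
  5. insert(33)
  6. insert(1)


insert(46) -> [46]
extract_min()->46, []
insert(1) -> [1]
insert(28) -> [1, 28]
insert(33) -> [1, 28, 33]
insert(1) -> [1, 1, 33, 28]

Final heap: [1, 1, 33, 28]


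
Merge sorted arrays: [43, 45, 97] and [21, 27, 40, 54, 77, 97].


Take 21 from B
Take 27 from B
Take 40 from B
Take 43 from A
Take 45 from A
Take 54 from B
Take 77 from B
Take 97 from A

Merged: [21, 27, 40, 43, 45, 54, 77, 97, 97]


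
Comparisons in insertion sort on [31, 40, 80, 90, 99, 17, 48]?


Algorithm: insertion sort
Input: [31, 40, 80, 90, 99, 17, 48]
Sorted: [17, 31, 40, 48, 80, 90, 99]

13


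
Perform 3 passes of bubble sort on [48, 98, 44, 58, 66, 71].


Initial: [48, 98, 44, 58, 66, 71]
Pass 1: [48, 44, 58, 66, 71, 98] (4 swaps)
Pass 2: [44, 48, 58, 66, 71, 98] (1 swaps)
Pass 3: [44, 48, 58, 66, 71, 98] (0 swaps)

After 3 passes: [44, 48, 58, 66, 71, 98]


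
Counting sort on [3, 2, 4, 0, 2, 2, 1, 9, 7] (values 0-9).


Input: [3, 2, 4, 0, 2, 2, 1, 9, 7]
Counts: [1, 1, 3, 1, 1, 0, 0, 1, 0, 1]

Sorted: [0, 1, 2, 2, 2, 3, 4, 7, 9]


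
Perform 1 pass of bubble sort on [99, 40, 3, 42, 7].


Initial: [99, 40, 3, 42, 7]
Pass 1: [40, 3, 42, 7, 99] (4 swaps)

After 1 pass: [40, 3, 42, 7, 99]


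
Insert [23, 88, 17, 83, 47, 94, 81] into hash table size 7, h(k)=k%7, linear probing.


Insert 23: h=2 -> slot 2
Insert 88: h=4 -> slot 4
Insert 17: h=3 -> slot 3
Insert 83: h=6 -> slot 6
Insert 47: h=5 -> slot 5
Insert 94: h=3, 4 probes -> slot 0
Insert 81: h=4, 4 probes -> slot 1

Table: [94, 81, 23, 17, 88, 47, 83]


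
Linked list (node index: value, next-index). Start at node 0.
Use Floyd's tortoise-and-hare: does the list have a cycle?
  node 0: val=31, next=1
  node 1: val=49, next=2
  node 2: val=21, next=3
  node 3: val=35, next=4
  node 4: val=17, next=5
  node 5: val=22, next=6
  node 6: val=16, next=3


Floyd's tortoise (slow, +1) and hare (fast, +2):
  init: slow=0, fast=0
  step 1: slow=1, fast=2
  step 2: slow=2, fast=4
  step 3: slow=3, fast=6
  step 4: slow=4, fast=4
  slow == fast at node 4: cycle detected

Cycle: yes


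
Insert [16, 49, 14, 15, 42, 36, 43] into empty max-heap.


Insert 16: [16]
Insert 49: [49, 16]
Insert 14: [49, 16, 14]
Insert 15: [49, 16, 14, 15]
Insert 42: [49, 42, 14, 15, 16]
Insert 36: [49, 42, 36, 15, 16, 14]
Insert 43: [49, 42, 43, 15, 16, 14, 36]

Final heap: [49, 42, 43, 15, 16, 14, 36]


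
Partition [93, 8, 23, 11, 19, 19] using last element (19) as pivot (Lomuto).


Pivot: 19
  8 <= 19: swap -> [8, 93, 23, 11, 19, 19]
  11 <= 19: swap -> [8, 11, 23, 93, 19, 19]
  19 <= 19: swap -> [8, 11, 19, 93, 23, 19]
Place pivot at 3: [8, 11, 19, 19, 23, 93]

Partitioned: [8, 11, 19, 19, 23, 93]


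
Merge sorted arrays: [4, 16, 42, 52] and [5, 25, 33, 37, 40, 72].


Take 4 from A
Take 5 from B
Take 16 from A
Take 25 from B
Take 33 from B
Take 37 from B
Take 40 from B
Take 42 from A
Take 52 from A

Merged: [4, 5, 16, 25, 33, 37, 40, 42, 52, 72]


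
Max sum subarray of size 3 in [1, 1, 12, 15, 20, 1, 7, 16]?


[0:3]: 14
[1:4]: 28
[2:5]: 47
[3:6]: 36
[4:7]: 28
[5:8]: 24

Max: 47 at [2:5]


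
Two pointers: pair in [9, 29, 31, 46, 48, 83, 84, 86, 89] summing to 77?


lo=0(9)+hi=8(89)=98
lo=0(9)+hi=7(86)=95
lo=0(9)+hi=6(84)=93
lo=0(9)+hi=5(83)=92
lo=0(9)+hi=4(48)=57
lo=1(29)+hi=4(48)=77

Yes: 29+48=77


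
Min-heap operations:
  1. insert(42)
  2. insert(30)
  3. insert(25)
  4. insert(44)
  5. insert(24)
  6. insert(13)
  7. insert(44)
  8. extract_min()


insert(42) -> [42]
insert(30) -> [30, 42]
insert(25) -> [25, 42, 30]
insert(44) -> [25, 42, 30, 44]
insert(24) -> [24, 25, 30, 44, 42]
insert(13) -> [13, 25, 24, 44, 42, 30]
insert(44) -> [13, 25, 24, 44, 42, 30, 44]
extract_min()->13, [24, 25, 30, 44, 42, 44]

Final heap: [24, 25, 30, 44, 42, 44]


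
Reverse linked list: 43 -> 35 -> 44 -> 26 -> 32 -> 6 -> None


Step 1: curr=43, set curr.next=prev(None) | reversed so far: 43
Step 2: curr=35, set curr.next=prev(43) | reversed so far: 35 -> 43
Step 3: curr=44, set curr.next=prev(35) | reversed so far: 44 -> 35 -> 43
Step 4: curr=26, set curr.next=prev(44) | reversed so far: 26 -> 44 -> 35 -> 43
Step 5: curr=32, set curr.next=prev(26) | reversed so far: 32 -> 26 -> 44 -> 35 -> 43
Step 6: curr=6, set curr.next=prev(32) | reversed so far: 6 -> 32 -> 26 -> 44 -> 35 -> 43

6 -> 32 -> 26 -> 44 -> 35 -> 43 -> None


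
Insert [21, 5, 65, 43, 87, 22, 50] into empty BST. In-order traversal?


Insert 21: root
Insert 5: L from 21
Insert 65: R from 21
Insert 43: R from 21 -> L from 65
Insert 87: R from 21 -> R from 65
Insert 22: R from 21 -> L from 65 -> L from 43
Insert 50: R from 21 -> L from 65 -> R from 43

In-order: [5, 21, 22, 43, 50, 65, 87]


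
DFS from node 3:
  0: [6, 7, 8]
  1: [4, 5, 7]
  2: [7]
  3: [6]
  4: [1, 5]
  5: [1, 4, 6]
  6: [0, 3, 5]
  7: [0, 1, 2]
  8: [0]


Visit 3, push [6]
Visit 6, push [5, 0]
Visit 0, push [8, 7]
Visit 7, push [2, 1]
Visit 1, push [5, 4]
Visit 4, push [5]
Visit 5, push []
Visit 2, push []
Visit 8, push []

DFS order: [3, 6, 0, 7, 1, 4, 5, 2, 8]


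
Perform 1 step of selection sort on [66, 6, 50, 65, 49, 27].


Initial: [66, 6, 50, 65, 49, 27]
Step 1: min=6 at 1
  Swap: [6, 66, 50, 65, 49, 27]

After 1 step: [6, 66, 50, 65, 49, 27]


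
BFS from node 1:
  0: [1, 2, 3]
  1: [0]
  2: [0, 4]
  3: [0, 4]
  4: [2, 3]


Visit 1, enqueue [0]
Visit 0, enqueue [2, 3]
Visit 2, enqueue [4]
Visit 3, enqueue []
Visit 4, enqueue []

BFS order: [1, 0, 2, 3, 4]


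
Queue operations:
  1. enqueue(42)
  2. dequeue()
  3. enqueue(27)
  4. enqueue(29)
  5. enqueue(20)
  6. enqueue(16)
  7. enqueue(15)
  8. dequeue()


enqueue(42) -> [42]
dequeue()->42, []
enqueue(27) -> [27]
enqueue(29) -> [27, 29]
enqueue(20) -> [27, 29, 20]
enqueue(16) -> [27, 29, 20, 16]
enqueue(15) -> [27, 29, 20, 16, 15]
dequeue()->27, [29, 20, 16, 15]

Final queue: [29, 20, 16, 15]


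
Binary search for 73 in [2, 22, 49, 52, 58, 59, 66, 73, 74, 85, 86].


Step 1: lo=0, hi=10, mid=5, val=59
Step 2: lo=6, hi=10, mid=8, val=74
Step 3: lo=6, hi=7, mid=6, val=66
Step 4: lo=7, hi=7, mid=7, val=73

Found at index 7


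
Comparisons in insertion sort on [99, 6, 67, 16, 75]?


Algorithm: insertion sort
Input: [99, 6, 67, 16, 75]
Sorted: [6, 16, 67, 75, 99]

8


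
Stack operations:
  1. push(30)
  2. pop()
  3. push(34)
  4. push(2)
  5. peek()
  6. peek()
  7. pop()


push(30) -> [30]
pop()->30, []
push(34) -> [34]
push(2) -> [34, 2]
peek()->2
peek()->2
pop()->2, [34]

Final stack: [34]


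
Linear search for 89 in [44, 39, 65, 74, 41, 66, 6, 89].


i=0: 44!=89
i=1: 39!=89
i=2: 65!=89
i=3: 74!=89
i=4: 41!=89
i=5: 66!=89
i=6: 6!=89
i=7: 89==89 found!

Found at 7, 8 comps


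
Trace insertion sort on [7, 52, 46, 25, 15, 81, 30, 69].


Initial: [7, 52, 46, 25, 15, 81, 30, 69]
Insert 52: [7, 52, 46, 25, 15, 81, 30, 69]
Insert 46: [7, 46, 52, 25, 15, 81, 30, 69]
Insert 25: [7, 25, 46, 52, 15, 81, 30, 69]
Insert 15: [7, 15, 25, 46, 52, 81, 30, 69]
Insert 81: [7, 15, 25, 46, 52, 81, 30, 69]
Insert 30: [7, 15, 25, 30, 46, 52, 81, 69]
Insert 69: [7, 15, 25, 30, 46, 52, 69, 81]

Sorted: [7, 15, 25, 30, 46, 52, 69, 81]


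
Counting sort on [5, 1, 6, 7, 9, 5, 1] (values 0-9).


Input: [5, 1, 6, 7, 9, 5, 1]
Counts: [0, 2, 0, 0, 0, 2, 1, 1, 0, 1]

Sorted: [1, 1, 5, 5, 6, 7, 9]


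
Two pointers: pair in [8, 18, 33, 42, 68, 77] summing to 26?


lo=0(8)+hi=5(77)=85
lo=0(8)+hi=4(68)=76
lo=0(8)+hi=3(42)=50
lo=0(8)+hi=2(33)=41
lo=0(8)+hi=1(18)=26

Yes: 8+18=26


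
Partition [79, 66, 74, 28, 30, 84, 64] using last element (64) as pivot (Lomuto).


Pivot: 64
  28 <= 64: swap -> [28, 66, 74, 79, 30, 84, 64]
  30 <= 64: swap -> [28, 30, 74, 79, 66, 84, 64]
Place pivot at 2: [28, 30, 64, 79, 66, 84, 74]

Partitioned: [28, 30, 64, 79, 66, 84, 74]


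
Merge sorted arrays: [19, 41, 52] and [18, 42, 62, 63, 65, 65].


Take 18 from B
Take 19 from A
Take 41 from A
Take 42 from B
Take 52 from A

Merged: [18, 19, 41, 42, 52, 62, 63, 65, 65]


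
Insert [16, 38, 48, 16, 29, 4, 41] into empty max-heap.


Insert 16: [16]
Insert 38: [38, 16]
Insert 48: [48, 16, 38]
Insert 16: [48, 16, 38, 16]
Insert 29: [48, 29, 38, 16, 16]
Insert 4: [48, 29, 38, 16, 16, 4]
Insert 41: [48, 29, 41, 16, 16, 4, 38]

Final heap: [48, 29, 41, 16, 16, 4, 38]


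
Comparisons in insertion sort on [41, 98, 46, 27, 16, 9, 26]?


Algorithm: insertion sort
Input: [41, 98, 46, 27, 16, 9, 26]
Sorted: [9, 16, 26, 27, 41, 46, 98]

20


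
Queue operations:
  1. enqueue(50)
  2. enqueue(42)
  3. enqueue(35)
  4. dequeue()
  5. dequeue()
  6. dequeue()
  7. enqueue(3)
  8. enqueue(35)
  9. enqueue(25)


enqueue(50) -> [50]
enqueue(42) -> [50, 42]
enqueue(35) -> [50, 42, 35]
dequeue()->50, [42, 35]
dequeue()->42, [35]
dequeue()->35, []
enqueue(3) -> [3]
enqueue(35) -> [3, 35]
enqueue(25) -> [3, 35, 25]

Final queue: [3, 35, 25]


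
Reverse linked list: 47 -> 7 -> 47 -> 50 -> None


Step 1: curr=47, set curr.next=prev(None) | reversed so far: 47
Step 2: curr=7, set curr.next=prev(47) | reversed so far: 7 -> 47
Step 3: curr=47, set curr.next=prev(7) | reversed so far: 47 -> 7 -> 47
Step 4: curr=50, set curr.next=prev(47) | reversed so far: 50 -> 47 -> 7 -> 47

50 -> 47 -> 7 -> 47 -> None


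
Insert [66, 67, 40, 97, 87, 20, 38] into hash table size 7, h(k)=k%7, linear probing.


Insert 66: h=3 -> slot 3
Insert 67: h=4 -> slot 4
Insert 40: h=5 -> slot 5
Insert 97: h=6 -> slot 6
Insert 87: h=3, 4 probes -> slot 0
Insert 20: h=6, 2 probes -> slot 1
Insert 38: h=3, 6 probes -> slot 2

Table: [87, 20, 38, 66, 67, 40, 97]


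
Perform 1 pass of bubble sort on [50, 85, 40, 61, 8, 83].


Initial: [50, 85, 40, 61, 8, 83]
Pass 1: [50, 40, 61, 8, 83, 85] (4 swaps)

After 1 pass: [50, 40, 61, 8, 83, 85]


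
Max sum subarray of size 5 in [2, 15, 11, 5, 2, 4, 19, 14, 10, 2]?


[0:5]: 35
[1:6]: 37
[2:7]: 41
[3:8]: 44
[4:9]: 49
[5:10]: 49

Max: 49 at [4:9]


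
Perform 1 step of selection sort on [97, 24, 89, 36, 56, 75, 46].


Initial: [97, 24, 89, 36, 56, 75, 46]
Step 1: min=24 at 1
  Swap: [24, 97, 89, 36, 56, 75, 46]

After 1 step: [24, 97, 89, 36, 56, 75, 46]


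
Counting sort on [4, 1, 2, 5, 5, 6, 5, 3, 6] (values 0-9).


Input: [4, 1, 2, 5, 5, 6, 5, 3, 6]
Counts: [0, 1, 1, 1, 1, 3, 2, 0, 0, 0]

Sorted: [1, 2, 3, 4, 5, 5, 5, 6, 6]


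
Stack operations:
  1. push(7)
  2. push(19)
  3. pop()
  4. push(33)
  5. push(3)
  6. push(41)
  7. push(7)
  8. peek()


push(7) -> [7]
push(19) -> [7, 19]
pop()->19, [7]
push(33) -> [7, 33]
push(3) -> [7, 33, 3]
push(41) -> [7, 33, 3, 41]
push(7) -> [7, 33, 3, 41, 7]
peek()->7

Final stack: [7, 33, 3, 41, 7]


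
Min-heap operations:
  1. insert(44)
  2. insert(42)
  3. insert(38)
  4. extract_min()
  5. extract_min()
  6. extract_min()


insert(44) -> [44]
insert(42) -> [42, 44]
insert(38) -> [38, 44, 42]
extract_min()->38, [42, 44]
extract_min()->42, [44]
extract_min()->44, []

Final heap: []


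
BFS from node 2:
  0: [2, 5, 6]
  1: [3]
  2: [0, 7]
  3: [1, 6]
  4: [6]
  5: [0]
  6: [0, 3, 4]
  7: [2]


Visit 2, enqueue [0, 7]
Visit 0, enqueue [5, 6]
Visit 7, enqueue []
Visit 5, enqueue []
Visit 6, enqueue [3, 4]
Visit 3, enqueue [1]
Visit 4, enqueue []
Visit 1, enqueue []

BFS order: [2, 0, 7, 5, 6, 3, 4, 1]


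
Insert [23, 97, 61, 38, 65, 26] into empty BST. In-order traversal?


Insert 23: root
Insert 97: R from 23
Insert 61: R from 23 -> L from 97
Insert 38: R from 23 -> L from 97 -> L from 61
Insert 65: R from 23 -> L from 97 -> R from 61
Insert 26: R from 23 -> L from 97 -> L from 61 -> L from 38

In-order: [23, 26, 38, 61, 65, 97]


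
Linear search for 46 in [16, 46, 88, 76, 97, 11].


i=0: 16!=46
i=1: 46==46 found!

Found at 1, 2 comps


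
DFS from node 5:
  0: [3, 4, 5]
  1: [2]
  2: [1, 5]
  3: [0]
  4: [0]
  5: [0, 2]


Visit 5, push [2, 0]
Visit 0, push [4, 3]
Visit 3, push []
Visit 4, push []
Visit 2, push [1]
Visit 1, push []

DFS order: [5, 0, 3, 4, 2, 1]


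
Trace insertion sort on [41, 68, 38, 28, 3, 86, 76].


Initial: [41, 68, 38, 28, 3, 86, 76]
Insert 68: [41, 68, 38, 28, 3, 86, 76]
Insert 38: [38, 41, 68, 28, 3, 86, 76]
Insert 28: [28, 38, 41, 68, 3, 86, 76]
Insert 3: [3, 28, 38, 41, 68, 86, 76]
Insert 86: [3, 28, 38, 41, 68, 86, 76]
Insert 76: [3, 28, 38, 41, 68, 76, 86]

Sorted: [3, 28, 38, 41, 68, 76, 86]


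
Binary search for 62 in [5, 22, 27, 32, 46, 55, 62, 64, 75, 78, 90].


Step 1: lo=0, hi=10, mid=5, val=55
Step 2: lo=6, hi=10, mid=8, val=75
Step 3: lo=6, hi=7, mid=6, val=62

Found at index 6


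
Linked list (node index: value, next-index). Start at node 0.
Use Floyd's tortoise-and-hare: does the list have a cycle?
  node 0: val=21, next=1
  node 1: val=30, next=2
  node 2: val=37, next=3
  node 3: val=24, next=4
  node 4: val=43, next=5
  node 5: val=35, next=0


Floyd's tortoise (slow, +1) and hare (fast, +2):
  init: slow=0, fast=0
  step 1: slow=1, fast=2
  step 2: slow=2, fast=4
  step 3: slow=3, fast=0
  step 4: slow=4, fast=2
  step 5: slow=5, fast=4
  step 6: slow=0, fast=0
  slow == fast at node 0: cycle detected

Cycle: yes


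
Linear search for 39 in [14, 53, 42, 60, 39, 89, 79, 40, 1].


i=0: 14!=39
i=1: 53!=39
i=2: 42!=39
i=3: 60!=39
i=4: 39==39 found!

Found at 4, 5 comps


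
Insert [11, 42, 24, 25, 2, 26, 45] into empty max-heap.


Insert 11: [11]
Insert 42: [42, 11]
Insert 24: [42, 11, 24]
Insert 25: [42, 25, 24, 11]
Insert 2: [42, 25, 24, 11, 2]
Insert 26: [42, 25, 26, 11, 2, 24]
Insert 45: [45, 25, 42, 11, 2, 24, 26]

Final heap: [45, 25, 42, 11, 2, 24, 26]


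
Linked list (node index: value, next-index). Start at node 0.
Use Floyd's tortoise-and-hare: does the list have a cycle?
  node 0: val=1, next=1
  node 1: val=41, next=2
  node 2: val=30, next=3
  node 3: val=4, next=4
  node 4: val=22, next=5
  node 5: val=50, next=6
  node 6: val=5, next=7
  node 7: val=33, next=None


Floyd's tortoise (slow, +1) and hare (fast, +2):
  init: slow=0, fast=0
  step 1: slow=1, fast=2
  step 2: slow=2, fast=4
  step 3: slow=3, fast=6
  step 4: fast 6->7->None, no cycle

Cycle: no


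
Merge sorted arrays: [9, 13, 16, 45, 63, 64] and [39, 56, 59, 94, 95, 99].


Take 9 from A
Take 13 from A
Take 16 from A
Take 39 from B
Take 45 from A
Take 56 from B
Take 59 from B
Take 63 from A
Take 64 from A

Merged: [9, 13, 16, 39, 45, 56, 59, 63, 64, 94, 95, 99]


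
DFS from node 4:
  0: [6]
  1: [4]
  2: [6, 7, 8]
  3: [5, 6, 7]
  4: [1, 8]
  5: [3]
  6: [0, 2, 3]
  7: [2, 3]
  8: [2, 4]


Visit 4, push [8, 1]
Visit 1, push []
Visit 8, push [2]
Visit 2, push [7, 6]
Visit 6, push [3, 0]
Visit 0, push []
Visit 3, push [7, 5]
Visit 5, push []
Visit 7, push []

DFS order: [4, 1, 8, 2, 6, 0, 3, 5, 7]


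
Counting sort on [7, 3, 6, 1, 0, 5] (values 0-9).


Input: [7, 3, 6, 1, 0, 5]
Counts: [1, 1, 0, 1, 0, 1, 1, 1, 0, 0]

Sorted: [0, 1, 3, 5, 6, 7]


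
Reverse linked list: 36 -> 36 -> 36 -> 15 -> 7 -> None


Step 1: curr=36, set curr.next=prev(None) | reversed so far: 36
Step 2: curr=36, set curr.next=prev(36) | reversed so far: 36 -> 36
Step 3: curr=36, set curr.next=prev(36) | reversed so far: 36 -> 36 -> 36
Step 4: curr=15, set curr.next=prev(36) | reversed so far: 15 -> 36 -> 36 -> 36
Step 5: curr=7, set curr.next=prev(15) | reversed so far: 7 -> 15 -> 36 -> 36 -> 36

7 -> 15 -> 36 -> 36 -> 36 -> None


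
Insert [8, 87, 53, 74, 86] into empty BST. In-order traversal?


Insert 8: root
Insert 87: R from 8
Insert 53: R from 8 -> L from 87
Insert 74: R from 8 -> L from 87 -> R from 53
Insert 86: R from 8 -> L from 87 -> R from 53 -> R from 74

In-order: [8, 53, 74, 86, 87]


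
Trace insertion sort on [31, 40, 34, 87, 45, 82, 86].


Initial: [31, 40, 34, 87, 45, 82, 86]
Insert 40: [31, 40, 34, 87, 45, 82, 86]
Insert 34: [31, 34, 40, 87, 45, 82, 86]
Insert 87: [31, 34, 40, 87, 45, 82, 86]
Insert 45: [31, 34, 40, 45, 87, 82, 86]
Insert 82: [31, 34, 40, 45, 82, 87, 86]
Insert 86: [31, 34, 40, 45, 82, 86, 87]

Sorted: [31, 34, 40, 45, 82, 86, 87]


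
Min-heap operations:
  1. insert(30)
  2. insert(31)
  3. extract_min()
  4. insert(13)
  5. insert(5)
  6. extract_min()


insert(30) -> [30]
insert(31) -> [30, 31]
extract_min()->30, [31]
insert(13) -> [13, 31]
insert(5) -> [5, 31, 13]
extract_min()->5, [13, 31]

Final heap: [13, 31]


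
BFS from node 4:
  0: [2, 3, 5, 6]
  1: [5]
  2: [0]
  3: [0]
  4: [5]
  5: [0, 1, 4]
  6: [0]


Visit 4, enqueue [5]
Visit 5, enqueue [0, 1]
Visit 0, enqueue [2, 3, 6]
Visit 1, enqueue []
Visit 2, enqueue []
Visit 3, enqueue []
Visit 6, enqueue []

BFS order: [4, 5, 0, 1, 2, 3, 6]


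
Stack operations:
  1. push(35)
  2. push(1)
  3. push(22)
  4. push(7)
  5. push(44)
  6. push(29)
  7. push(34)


push(35) -> [35]
push(1) -> [35, 1]
push(22) -> [35, 1, 22]
push(7) -> [35, 1, 22, 7]
push(44) -> [35, 1, 22, 7, 44]
push(29) -> [35, 1, 22, 7, 44, 29]
push(34) -> [35, 1, 22, 7, 44, 29, 34]

Final stack: [35, 1, 22, 7, 44, 29, 34]


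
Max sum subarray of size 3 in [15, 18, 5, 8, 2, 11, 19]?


[0:3]: 38
[1:4]: 31
[2:5]: 15
[3:6]: 21
[4:7]: 32

Max: 38 at [0:3]


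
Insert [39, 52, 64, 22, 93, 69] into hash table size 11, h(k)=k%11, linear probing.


Insert 39: h=6 -> slot 6
Insert 52: h=8 -> slot 8
Insert 64: h=9 -> slot 9
Insert 22: h=0 -> slot 0
Insert 93: h=5 -> slot 5
Insert 69: h=3 -> slot 3

Table: [22, None, None, 69, None, 93, 39, None, 52, 64, None]


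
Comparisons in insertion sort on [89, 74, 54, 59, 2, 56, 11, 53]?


Algorithm: insertion sort
Input: [89, 74, 54, 59, 2, 56, 11, 53]
Sorted: [2, 11, 53, 54, 56, 59, 74, 89]

26


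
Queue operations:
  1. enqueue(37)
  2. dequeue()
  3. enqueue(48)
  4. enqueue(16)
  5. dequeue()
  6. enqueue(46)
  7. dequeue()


enqueue(37) -> [37]
dequeue()->37, []
enqueue(48) -> [48]
enqueue(16) -> [48, 16]
dequeue()->48, [16]
enqueue(46) -> [16, 46]
dequeue()->16, [46]

Final queue: [46]


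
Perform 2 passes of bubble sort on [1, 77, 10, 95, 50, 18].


Initial: [1, 77, 10, 95, 50, 18]
Pass 1: [1, 10, 77, 50, 18, 95] (3 swaps)
Pass 2: [1, 10, 50, 18, 77, 95] (2 swaps)

After 2 passes: [1, 10, 50, 18, 77, 95]


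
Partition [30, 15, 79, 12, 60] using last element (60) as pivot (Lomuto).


Pivot: 60
  30 <= 60: advance i (no swap)
  15 <= 60: advance i (no swap)
  12 <= 60: swap -> [30, 15, 12, 79, 60]
Place pivot at 3: [30, 15, 12, 60, 79]

Partitioned: [30, 15, 12, 60, 79]


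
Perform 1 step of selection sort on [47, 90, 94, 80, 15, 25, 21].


Initial: [47, 90, 94, 80, 15, 25, 21]
Step 1: min=15 at 4
  Swap: [15, 90, 94, 80, 47, 25, 21]

After 1 step: [15, 90, 94, 80, 47, 25, 21]


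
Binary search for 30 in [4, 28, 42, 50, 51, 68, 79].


Step 1: lo=0, hi=6, mid=3, val=50
Step 2: lo=0, hi=2, mid=1, val=28
Step 3: lo=2, hi=2, mid=2, val=42

Not found


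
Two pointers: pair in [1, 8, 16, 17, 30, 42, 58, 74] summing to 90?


lo=0(1)+hi=7(74)=75
lo=1(8)+hi=7(74)=82
lo=2(16)+hi=7(74)=90

Yes: 16+74=90


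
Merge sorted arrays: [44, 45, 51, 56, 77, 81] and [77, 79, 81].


Take 44 from A
Take 45 from A
Take 51 from A
Take 56 from A
Take 77 from A
Take 77 from B
Take 79 from B
Take 81 from A

Merged: [44, 45, 51, 56, 77, 77, 79, 81, 81]


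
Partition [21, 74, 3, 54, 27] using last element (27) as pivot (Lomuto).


Pivot: 27
  21 <= 27: advance i (no swap)
  3 <= 27: swap -> [21, 3, 74, 54, 27]
Place pivot at 2: [21, 3, 27, 54, 74]

Partitioned: [21, 3, 27, 54, 74]


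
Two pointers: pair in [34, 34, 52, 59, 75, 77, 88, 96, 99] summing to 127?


lo=0(34)+hi=8(99)=133
lo=0(34)+hi=7(96)=130
lo=0(34)+hi=6(88)=122
lo=1(34)+hi=6(88)=122
lo=2(52)+hi=6(88)=140
lo=2(52)+hi=5(77)=129
lo=2(52)+hi=4(75)=127

Yes: 52+75=127


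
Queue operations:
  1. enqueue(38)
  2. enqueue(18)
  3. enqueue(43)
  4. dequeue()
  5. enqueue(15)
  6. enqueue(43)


enqueue(38) -> [38]
enqueue(18) -> [38, 18]
enqueue(43) -> [38, 18, 43]
dequeue()->38, [18, 43]
enqueue(15) -> [18, 43, 15]
enqueue(43) -> [18, 43, 15, 43]

Final queue: [18, 43, 15, 43]


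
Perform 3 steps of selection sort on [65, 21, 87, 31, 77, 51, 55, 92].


Initial: [65, 21, 87, 31, 77, 51, 55, 92]
Step 1: min=21 at 1
  Swap: [21, 65, 87, 31, 77, 51, 55, 92]
Step 2: min=31 at 3
  Swap: [21, 31, 87, 65, 77, 51, 55, 92]
Step 3: min=51 at 5
  Swap: [21, 31, 51, 65, 77, 87, 55, 92]

After 3 steps: [21, 31, 51, 65, 77, 87, 55, 92]


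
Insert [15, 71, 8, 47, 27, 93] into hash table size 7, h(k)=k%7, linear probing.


Insert 15: h=1 -> slot 1
Insert 71: h=1, 1 probes -> slot 2
Insert 8: h=1, 2 probes -> slot 3
Insert 47: h=5 -> slot 5
Insert 27: h=6 -> slot 6
Insert 93: h=2, 2 probes -> slot 4

Table: [None, 15, 71, 8, 93, 47, 27]


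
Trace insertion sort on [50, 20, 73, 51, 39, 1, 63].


Initial: [50, 20, 73, 51, 39, 1, 63]
Insert 20: [20, 50, 73, 51, 39, 1, 63]
Insert 73: [20, 50, 73, 51, 39, 1, 63]
Insert 51: [20, 50, 51, 73, 39, 1, 63]
Insert 39: [20, 39, 50, 51, 73, 1, 63]
Insert 1: [1, 20, 39, 50, 51, 73, 63]
Insert 63: [1, 20, 39, 50, 51, 63, 73]

Sorted: [1, 20, 39, 50, 51, 63, 73]


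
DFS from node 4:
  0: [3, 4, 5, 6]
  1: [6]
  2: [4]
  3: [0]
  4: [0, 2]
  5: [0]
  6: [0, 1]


Visit 4, push [2, 0]
Visit 0, push [6, 5, 3]
Visit 3, push []
Visit 5, push []
Visit 6, push [1]
Visit 1, push []
Visit 2, push []

DFS order: [4, 0, 3, 5, 6, 1, 2]


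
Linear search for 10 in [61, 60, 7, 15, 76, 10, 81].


i=0: 61!=10
i=1: 60!=10
i=2: 7!=10
i=3: 15!=10
i=4: 76!=10
i=5: 10==10 found!

Found at 5, 6 comps


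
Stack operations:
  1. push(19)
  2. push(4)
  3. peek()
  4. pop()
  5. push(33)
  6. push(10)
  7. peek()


push(19) -> [19]
push(4) -> [19, 4]
peek()->4
pop()->4, [19]
push(33) -> [19, 33]
push(10) -> [19, 33, 10]
peek()->10

Final stack: [19, 33, 10]


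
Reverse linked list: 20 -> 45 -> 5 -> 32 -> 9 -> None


Step 1: curr=20, set curr.next=prev(None) | reversed so far: 20
Step 2: curr=45, set curr.next=prev(20) | reversed so far: 45 -> 20
Step 3: curr=5, set curr.next=prev(45) | reversed so far: 5 -> 45 -> 20
Step 4: curr=32, set curr.next=prev(5) | reversed so far: 32 -> 5 -> 45 -> 20
Step 5: curr=9, set curr.next=prev(32) | reversed so far: 9 -> 32 -> 5 -> 45 -> 20

9 -> 32 -> 5 -> 45 -> 20 -> None


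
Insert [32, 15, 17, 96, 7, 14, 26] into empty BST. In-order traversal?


Insert 32: root
Insert 15: L from 32
Insert 17: L from 32 -> R from 15
Insert 96: R from 32
Insert 7: L from 32 -> L from 15
Insert 14: L from 32 -> L from 15 -> R from 7
Insert 26: L from 32 -> R from 15 -> R from 17

In-order: [7, 14, 15, 17, 26, 32, 96]


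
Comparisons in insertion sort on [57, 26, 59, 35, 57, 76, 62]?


Algorithm: insertion sort
Input: [57, 26, 59, 35, 57, 76, 62]
Sorted: [26, 35, 57, 57, 59, 62, 76]

10


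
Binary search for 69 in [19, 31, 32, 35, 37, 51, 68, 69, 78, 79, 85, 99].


Step 1: lo=0, hi=11, mid=5, val=51
Step 2: lo=6, hi=11, mid=8, val=78
Step 3: lo=6, hi=7, mid=6, val=68
Step 4: lo=7, hi=7, mid=7, val=69

Found at index 7


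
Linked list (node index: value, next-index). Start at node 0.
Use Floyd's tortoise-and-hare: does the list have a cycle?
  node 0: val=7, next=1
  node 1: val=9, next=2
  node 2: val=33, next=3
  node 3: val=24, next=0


Floyd's tortoise (slow, +1) and hare (fast, +2):
  init: slow=0, fast=0
  step 1: slow=1, fast=2
  step 2: slow=2, fast=0
  step 3: slow=3, fast=2
  step 4: slow=0, fast=0
  slow == fast at node 0: cycle detected

Cycle: yes


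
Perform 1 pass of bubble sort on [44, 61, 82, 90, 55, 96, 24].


Initial: [44, 61, 82, 90, 55, 96, 24]
Pass 1: [44, 61, 82, 55, 90, 24, 96] (2 swaps)

After 1 pass: [44, 61, 82, 55, 90, 24, 96]


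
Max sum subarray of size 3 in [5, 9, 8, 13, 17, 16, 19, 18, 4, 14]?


[0:3]: 22
[1:4]: 30
[2:5]: 38
[3:6]: 46
[4:7]: 52
[5:8]: 53
[6:9]: 41
[7:10]: 36

Max: 53 at [5:8]


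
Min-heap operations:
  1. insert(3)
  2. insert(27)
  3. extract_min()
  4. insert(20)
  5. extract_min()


insert(3) -> [3]
insert(27) -> [3, 27]
extract_min()->3, [27]
insert(20) -> [20, 27]
extract_min()->20, [27]

Final heap: [27]


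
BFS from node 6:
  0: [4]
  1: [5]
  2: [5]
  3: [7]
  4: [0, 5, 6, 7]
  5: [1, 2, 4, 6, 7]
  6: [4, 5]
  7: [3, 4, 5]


Visit 6, enqueue [4, 5]
Visit 4, enqueue [0, 7]
Visit 5, enqueue [1, 2]
Visit 0, enqueue []
Visit 7, enqueue [3]
Visit 1, enqueue []
Visit 2, enqueue []
Visit 3, enqueue []

BFS order: [6, 4, 5, 0, 7, 1, 2, 3]


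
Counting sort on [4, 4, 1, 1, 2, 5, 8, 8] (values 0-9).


Input: [4, 4, 1, 1, 2, 5, 8, 8]
Counts: [0, 2, 1, 0, 2, 1, 0, 0, 2, 0]

Sorted: [1, 1, 2, 4, 4, 5, 8, 8]


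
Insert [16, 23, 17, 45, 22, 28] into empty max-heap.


Insert 16: [16]
Insert 23: [23, 16]
Insert 17: [23, 16, 17]
Insert 45: [45, 23, 17, 16]
Insert 22: [45, 23, 17, 16, 22]
Insert 28: [45, 23, 28, 16, 22, 17]

Final heap: [45, 23, 28, 16, 22, 17]


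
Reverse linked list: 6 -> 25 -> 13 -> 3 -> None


Step 1: curr=6, set curr.next=prev(None) | reversed so far: 6
Step 2: curr=25, set curr.next=prev(6) | reversed so far: 25 -> 6
Step 3: curr=13, set curr.next=prev(25) | reversed so far: 13 -> 25 -> 6
Step 4: curr=3, set curr.next=prev(13) | reversed so far: 3 -> 13 -> 25 -> 6

3 -> 13 -> 25 -> 6 -> None


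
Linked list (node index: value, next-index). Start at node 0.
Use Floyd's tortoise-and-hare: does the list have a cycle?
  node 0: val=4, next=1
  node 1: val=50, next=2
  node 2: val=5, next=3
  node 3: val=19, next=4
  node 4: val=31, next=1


Floyd's tortoise (slow, +1) and hare (fast, +2):
  init: slow=0, fast=0
  step 1: slow=1, fast=2
  step 2: slow=2, fast=4
  step 3: slow=3, fast=2
  step 4: slow=4, fast=4
  slow == fast at node 4: cycle detected

Cycle: yes


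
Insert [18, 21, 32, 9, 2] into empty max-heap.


Insert 18: [18]
Insert 21: [21, 18]
Insert 32: [32, 18, 21]
Insert 9: [32, 18, 21, 9]
Insert 2: [32, 18, 21, 9, 2]

Final heap: [32, 18, 21, 9, 2]


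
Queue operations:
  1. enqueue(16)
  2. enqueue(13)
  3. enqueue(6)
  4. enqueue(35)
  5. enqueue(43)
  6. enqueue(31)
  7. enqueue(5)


enqueue(16) -> [16]
enqueue(13) -> [16, 13]
enqueue(6) -> [16, 13, 6]
enqueue(35) -> [16, 13, 6, 35]
enqueue(43) -> [16, 13, 6, 35, 43]
enqueue(31) -> [16, 13, 6, 35, 43, 31]
enqueue(5) -> [16, 13, 6, 35, 43, 31, 5]

Final queue: [16, 13, 6, 35, 43, 31, 5]


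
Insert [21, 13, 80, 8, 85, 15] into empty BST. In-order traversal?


Insert 21: root
Insert 13: L from 21
Insert 80: R from 21
Insert 8: L from 21 -> L from 13
Insert 85: R from 21 -> R from 80
Insert 15: L from 21 -> R from 13

In-order: [8, 13, 15, 21, 80, 85]


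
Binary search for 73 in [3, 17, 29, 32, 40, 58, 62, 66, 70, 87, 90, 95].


Step 1: lo=0, hi=11, mid=5, val=58
Step 2: lo=6, hi=11, mid=8, val=70
Step 3: lo=9, hi=11, mid=10, val=90
Step 4: lo=9, hi=9, mid=9, val=87

Not found


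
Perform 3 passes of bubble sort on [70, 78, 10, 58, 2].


Initial: [70, 78, 10, 58, 2]
Pass 1: [70, 10, 58, 2, 78] (3 swaps)
Pass 2: [10, 58, 2, 70, 78] (3 swaps)
Pass 3: [10, 2, 58, 70, 78] (1 swaps)

After 3 passes: [10, 2, 58, 70, 78]


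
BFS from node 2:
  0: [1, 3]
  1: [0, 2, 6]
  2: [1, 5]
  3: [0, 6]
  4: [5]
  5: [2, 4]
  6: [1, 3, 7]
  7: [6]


Visit 2, enqueue [1, 5]
Visit 1, enqueue [0, 6]
Visit 5, enqueue [4]
Visit 0, enqueue [3]
Visit 6, enqueue [7]
Visit 4, enqueue []
Visit 3, enqueue []
Visit 7, enqueue []

BFS order: [2, 1, 5, 0, 6, 4, 3, 7]


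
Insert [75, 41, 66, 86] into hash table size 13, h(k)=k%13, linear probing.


Insert 75: h=10 -> slot 10
Insert 41: h=2 -> slot 2
Insert 66: h=1 -> slot 1
Insert 86: h=8 -> slot 8

Table: [None, 66, 41, None, None, None, None, None, 86, None, 75, None, None]


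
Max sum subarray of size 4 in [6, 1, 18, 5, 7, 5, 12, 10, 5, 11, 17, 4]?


[0:4]: 30
[1:5]: 31
[2:6]: 35
[3:7]: 29
[4:8]: 34
[5:9]: 32
[6:10]: 38
[7:11]: 43
[8:12]: 37

Max: 43 at [7:11]


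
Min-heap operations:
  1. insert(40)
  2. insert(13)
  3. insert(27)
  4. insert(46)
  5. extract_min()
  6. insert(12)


insert(40) -> [40]
insert(13) -> [13, 40]
insert(27) -> [13, 40, 27]
insert(46) -> [13, 40, 27, 46]
extract_min()->13, [27, 40, 46]
insert(12) -> [12, 27, 46, 40]

Final heap: [12, 27, 46, 40]


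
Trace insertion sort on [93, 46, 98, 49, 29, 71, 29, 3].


Initial: [93, 46, 98, 49, 29, 71, 29, 3]
Insert 46: [46, 93, 98, 49, 29, 71, 29, 3]
Insert 98: [46, 93, 98, 49, 29, 71, 29, 3]
Insert 49: [46, 49, 93, 98, 29, 71, 29, 3]
Insert 29: [29, 46, 49, 93, 98, 71, 29, 3]
Insert 71: [29, 46, 49, 71, 93, 98, 29, 3]
Insert 29: [29, 29, 46, 49, 71, 93, 98, 3]
Insert 3: [3, 29, 29, 46, 49, 71, 93, 98]

Sorted: [3, 29, 29, 46, 49, 71, 93, 98]


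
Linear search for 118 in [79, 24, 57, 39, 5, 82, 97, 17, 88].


i=0: 79!=118
i=1: 24!=118
i=2: 57!=118
i=3: 39!=118
i=4: 5!=118
i=5: 82!=118
i=6: 97!=118
i=7: 17!=118
i=8: 88!=118

Not found, 9 comps


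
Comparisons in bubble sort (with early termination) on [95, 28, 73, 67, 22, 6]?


Algorithm: bubble sort (with early termination)
Input: [95, 28, 73, 67, 22, 6]
Sorted: [6, 22, 28, 67, 73, 95]

15


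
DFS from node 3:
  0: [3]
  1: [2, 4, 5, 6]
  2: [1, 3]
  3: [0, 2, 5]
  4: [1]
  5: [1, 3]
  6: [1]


Visit 3, push [5, 2, 0]
Visit 0, push []
Visit 2, push [1]
Visit 1, push [6, 5, 4]
Visit 4, push []
Visit 5, push []
Visit 6, push []

DFS order: [3, 0, 2, 1, 4, 5, 6]


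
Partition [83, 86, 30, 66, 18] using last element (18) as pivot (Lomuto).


Pivot: 18
Place pivot at 0: [18, 86, 30, 66, 83]

Partitioned: [18, 86, 30, 66, 83]


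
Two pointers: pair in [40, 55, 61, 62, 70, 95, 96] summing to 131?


lo=0(40)+hi=6(96)=136
lo=0(40)+hi=5(95)=135
lo=0(40)+hi=4(70)=110
lo=1(55)+hi=4(70)=125
lo=2(61)+hi=4(70)=131

Yes: 61+70=131


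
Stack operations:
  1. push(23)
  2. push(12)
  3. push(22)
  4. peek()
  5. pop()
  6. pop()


push(23) -> [23]
push(12) -> [23, 12]
push(22) -> [23, 12, 22]
peek()->22
pop()->22, [23, 12]
pop()->12, [23]

Final stack: [23]


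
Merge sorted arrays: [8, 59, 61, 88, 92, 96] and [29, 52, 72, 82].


Take 8 from A
Take 29 from B
Take 52 from B
Take 59 from A
Take 61 from A
Take 72 from B
Take 82 from B

Merged: [8, 29, 52, 59, 61, 72, 82, 88, 92, 96]


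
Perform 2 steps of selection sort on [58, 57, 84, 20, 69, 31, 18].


Initial: [58, 57, 84, 20, 69, 31, 18]
Step 1: min=18 at 6
  Swap: [18, 57, 84, 20, 69, 31, 58]
Step 2: min=20 at 3
  Swap: [18, 20, 84, 57, 69, 31, 58]

After 2 steps: [18, 20, 84, 57, 69, 31, 58]


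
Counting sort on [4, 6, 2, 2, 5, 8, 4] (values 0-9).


Input: [4, 6, 2, 2, 5, 8, 4]
Counts: [0, 0, 2, 0, 2, 1, 1, 0, 1, 0]

Sorted: [2, 2, 4, 4, 5, 6, 8]


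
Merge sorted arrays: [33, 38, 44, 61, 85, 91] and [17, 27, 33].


Take 17 from B
Take 27 from B
Take 33 from A
Take 33 from B

Merged: [17, 27, 33, 33, 38, 44, 61, 85, 91]


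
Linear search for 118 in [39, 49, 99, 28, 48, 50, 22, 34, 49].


i=0: 39!=118
i=1: 49!=118
i=2: 99!=118
i=3: 28!=118
i=4: 48!=118
i=5: 50!=118
i=6: 22!=118
i=7: 34!=118
i=8: 49!=118

Not found, 9 comps


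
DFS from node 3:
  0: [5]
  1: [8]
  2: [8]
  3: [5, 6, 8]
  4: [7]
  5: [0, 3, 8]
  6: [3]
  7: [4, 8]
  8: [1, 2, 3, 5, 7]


Visit 3, push [8, 6, 5]
Visit 5, push [8, 0]
Visit 0, push []
Visit 8, push [7, 2, 1]
Visit 1, push []
Visit 2, push []
Visit 7, push [4]
Visit 4, push []
Visit 6, push []

DFS order: [3, 5, 0, 8, 1, 2, 7, 4, 6]


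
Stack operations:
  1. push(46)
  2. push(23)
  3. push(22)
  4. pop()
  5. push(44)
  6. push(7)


push(46) -> [46]
push(23) -> [46, 23]
push(22) -> [46, 23, 22]
pop()->22, [46, 23]
push(44) -> [46, 23, 44]
push(7) -> [46, 23, 44, 7]

Final stack: [46, 23, 44, 7]


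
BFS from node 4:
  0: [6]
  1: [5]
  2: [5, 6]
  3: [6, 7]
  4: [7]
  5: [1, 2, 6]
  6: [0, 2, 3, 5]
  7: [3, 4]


Visit 4, enqueue [7]
Visit 7, enqueue [3]
Visit 3, enqueue [6]
Visit 6, enqueue [0, 2, 5]
Visit 0, enqueue []
Visit 2, enqueue []
Visit 5, enqueue [1]
Visit 1, enqueue []

BFS order: [4, 7, 3, 6, 0, 2, 5, 1]


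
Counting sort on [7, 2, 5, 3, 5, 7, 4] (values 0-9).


Input: [7, 2, 5, 3, 5, 7, 4]
Counts: [0, 0, 1, 1, 1, 2, 0, 2, 0, 0]

Sorted: [2, 3, 4, 5, 5, 7, 7]


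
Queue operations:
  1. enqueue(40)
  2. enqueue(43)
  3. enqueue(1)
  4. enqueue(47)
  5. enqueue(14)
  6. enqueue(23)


enqueue(40) -> [40]
enqueue(43) -> [40, 43]
enqueue(1) -> [40, 43, 1]
enqueue(47) -> [40, 43, 1, 47]
enqueue(14) -> [40, 43, 1, 47, 14]
enqueue(23) -> [40, 43, 1, 47, 14, 23]

Final queue: [40, 43, 1, 47, 14, 23]
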